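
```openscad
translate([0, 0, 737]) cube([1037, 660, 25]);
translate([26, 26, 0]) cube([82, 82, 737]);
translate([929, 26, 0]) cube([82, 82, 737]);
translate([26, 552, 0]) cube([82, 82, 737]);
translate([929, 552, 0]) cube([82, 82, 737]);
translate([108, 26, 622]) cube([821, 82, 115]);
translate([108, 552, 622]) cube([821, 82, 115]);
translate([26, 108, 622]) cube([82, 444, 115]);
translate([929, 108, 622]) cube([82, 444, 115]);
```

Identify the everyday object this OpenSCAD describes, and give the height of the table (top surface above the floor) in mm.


A table. The table height is 762 mm.

A 1037×660×25 slab sits at z = 737 on four 82 mm square posts — a table. The top surface is at 737 + 25 = 762 mm.


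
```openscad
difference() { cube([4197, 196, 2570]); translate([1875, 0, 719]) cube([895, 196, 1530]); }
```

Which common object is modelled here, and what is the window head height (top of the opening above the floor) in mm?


A wall with a window opening. The window head height is 2249 mm.

A wall with a rectangular opening subtracted — a window. Sill at z = 719, opening 1530 mm tall, so the head is at 719 + 1530 = 2249 mm.


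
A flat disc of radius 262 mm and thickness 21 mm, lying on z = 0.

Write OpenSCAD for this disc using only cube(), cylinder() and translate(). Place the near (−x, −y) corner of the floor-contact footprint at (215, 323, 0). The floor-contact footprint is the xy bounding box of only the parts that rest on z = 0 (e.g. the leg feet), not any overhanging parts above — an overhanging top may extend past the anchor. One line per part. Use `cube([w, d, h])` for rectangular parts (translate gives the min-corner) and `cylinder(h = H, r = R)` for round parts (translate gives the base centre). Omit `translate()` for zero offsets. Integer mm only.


translate([477, 585, 0]) cylinder(h = 21, r = 262);


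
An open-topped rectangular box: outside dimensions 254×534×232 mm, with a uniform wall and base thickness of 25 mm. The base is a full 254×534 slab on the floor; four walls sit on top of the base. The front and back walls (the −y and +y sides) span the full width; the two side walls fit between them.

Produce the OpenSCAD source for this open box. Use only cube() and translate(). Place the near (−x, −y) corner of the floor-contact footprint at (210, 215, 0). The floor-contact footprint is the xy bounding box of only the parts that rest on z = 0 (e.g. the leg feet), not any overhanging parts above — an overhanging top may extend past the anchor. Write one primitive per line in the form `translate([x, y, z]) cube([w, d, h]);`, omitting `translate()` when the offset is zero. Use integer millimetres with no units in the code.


translate([210, 215, 0]) cube([254, 534, 25]);
translate([210, 215, 25]) cube([254, 25, 207]);
translate([210, 724, 25]) cube([254, 25, 207]);
translate([210, 240, 25]) cube([25, 484, 207]);
translate([439, 240, 25]) cube([25, 484, 207]);


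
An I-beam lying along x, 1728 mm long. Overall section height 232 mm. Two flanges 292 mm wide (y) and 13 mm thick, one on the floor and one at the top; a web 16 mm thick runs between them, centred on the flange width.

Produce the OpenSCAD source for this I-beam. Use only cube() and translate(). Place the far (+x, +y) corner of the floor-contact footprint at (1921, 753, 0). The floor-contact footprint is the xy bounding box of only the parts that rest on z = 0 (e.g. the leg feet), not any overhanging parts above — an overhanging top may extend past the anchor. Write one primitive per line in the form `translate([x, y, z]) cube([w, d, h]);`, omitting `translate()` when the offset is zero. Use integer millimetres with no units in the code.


translate([193, 461, 0]) cube([1728, 292, 13]);
translate([193, 599, 13]) cube([1728, 16, 206]);
translate([193, 461, 219]) cube([1728, 292, 13]);


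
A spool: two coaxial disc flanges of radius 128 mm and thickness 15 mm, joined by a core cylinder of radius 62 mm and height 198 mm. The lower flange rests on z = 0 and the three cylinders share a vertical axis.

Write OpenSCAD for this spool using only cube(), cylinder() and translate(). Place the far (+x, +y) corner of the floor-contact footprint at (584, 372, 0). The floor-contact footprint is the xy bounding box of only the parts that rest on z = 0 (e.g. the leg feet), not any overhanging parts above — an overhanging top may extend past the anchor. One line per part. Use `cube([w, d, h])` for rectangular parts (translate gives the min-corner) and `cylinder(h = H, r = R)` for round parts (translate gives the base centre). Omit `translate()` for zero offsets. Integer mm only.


translate([456, 244, 0]) cylinder(h = 15, r = 128);
translate([456, 244, 15]) cylinder(h = 198, r = 62);
translate([456, 244, 213]) cylinder(h = 15, r = 128);


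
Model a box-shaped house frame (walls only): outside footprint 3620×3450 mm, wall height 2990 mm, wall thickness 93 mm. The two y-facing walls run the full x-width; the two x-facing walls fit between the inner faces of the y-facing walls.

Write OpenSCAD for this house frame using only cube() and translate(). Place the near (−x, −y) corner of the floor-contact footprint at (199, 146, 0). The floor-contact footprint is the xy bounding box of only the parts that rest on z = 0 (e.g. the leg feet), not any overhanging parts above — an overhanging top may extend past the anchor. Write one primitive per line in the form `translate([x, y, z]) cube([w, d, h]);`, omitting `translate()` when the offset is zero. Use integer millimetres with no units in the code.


translate([199, 146, 0]) cube([3620, 93, 2990]);
translate([199, 3503, 0]) cube([3620, 93, 2990]);
translate([199, 239, 0]) cube([93, 3264, 2990]);
translate([3726, 239, 0]) cube([93, 3264, 2990]);


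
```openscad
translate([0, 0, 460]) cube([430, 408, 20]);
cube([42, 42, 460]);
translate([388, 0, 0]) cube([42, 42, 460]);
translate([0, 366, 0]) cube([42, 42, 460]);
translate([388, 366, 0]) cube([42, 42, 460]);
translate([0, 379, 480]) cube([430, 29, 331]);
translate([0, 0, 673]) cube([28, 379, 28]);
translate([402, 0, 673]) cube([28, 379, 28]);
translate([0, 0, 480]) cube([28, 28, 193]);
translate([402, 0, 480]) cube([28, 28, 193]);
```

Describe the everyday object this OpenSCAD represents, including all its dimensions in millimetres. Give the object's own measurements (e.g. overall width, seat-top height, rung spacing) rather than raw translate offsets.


A chair. The seat is a 430×408×20 mm slab with its top at z = 480 mm, on four 42×42 mm corner legs (flush with the seat edges, standing on z = 0). A flat backrest 29 mm thick, 331 mm tall, spans the full seat width and rises from the seat top along its +y edge, rear face flush with the rear of the seat. Two armrests of 28×28 mm section run along each side from the seat's front edge to the front of the backrest, top faces 221 mm above the seat top and outer faces flush with the seat's x-edges; a 28×28 mm post under the front of each armrest stands on the seat at the front corner.


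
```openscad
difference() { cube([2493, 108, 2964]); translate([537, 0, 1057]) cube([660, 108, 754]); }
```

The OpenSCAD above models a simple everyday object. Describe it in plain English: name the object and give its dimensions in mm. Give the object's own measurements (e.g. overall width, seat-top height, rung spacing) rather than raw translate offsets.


A wall 2493 mm long (x), 108 mm thick (y), 2964 mm tall, with a rectangular window opening cut through it. The opening is 660 mm wide and 754 mm tall; its sill is at z = 1057 mm and its near (−x) edge is 537 mm from the wall's −x end. The opening passes through the full wall thickness.


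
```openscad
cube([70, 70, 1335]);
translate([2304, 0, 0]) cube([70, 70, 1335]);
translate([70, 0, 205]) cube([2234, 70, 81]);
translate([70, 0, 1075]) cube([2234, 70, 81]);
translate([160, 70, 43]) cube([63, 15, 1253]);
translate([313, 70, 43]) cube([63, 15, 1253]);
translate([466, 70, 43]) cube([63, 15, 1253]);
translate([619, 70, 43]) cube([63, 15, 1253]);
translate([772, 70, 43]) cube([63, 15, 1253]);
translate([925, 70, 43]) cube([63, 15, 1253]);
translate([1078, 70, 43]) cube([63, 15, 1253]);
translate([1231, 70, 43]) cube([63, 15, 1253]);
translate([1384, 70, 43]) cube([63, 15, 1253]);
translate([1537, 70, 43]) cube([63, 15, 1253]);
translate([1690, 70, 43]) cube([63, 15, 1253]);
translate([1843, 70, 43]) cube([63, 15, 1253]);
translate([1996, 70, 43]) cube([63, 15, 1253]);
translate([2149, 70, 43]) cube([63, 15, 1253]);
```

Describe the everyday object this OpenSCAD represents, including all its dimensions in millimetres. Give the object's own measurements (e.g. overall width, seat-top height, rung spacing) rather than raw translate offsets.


A fence section. Two 70×70 mm posts, 1335 mm tall, stand on the floor with a clear span of 2234 mm between their inner faces. Two horizontal rails of 70×81 mm section span the gap between the posts with their undersides at z = 205 mm and z = 1075 mm, flush with the posts' −y face. 14 pickets, each 63 mm wide, 15 mm thick and 1253 mm tall, are fixed to the +y face of the rails with their bottoms at z = 43 mm, spaced across the span with a 90 mm gap after the −x post and between neighbouring pickets, with 92 mm left before the +x post.


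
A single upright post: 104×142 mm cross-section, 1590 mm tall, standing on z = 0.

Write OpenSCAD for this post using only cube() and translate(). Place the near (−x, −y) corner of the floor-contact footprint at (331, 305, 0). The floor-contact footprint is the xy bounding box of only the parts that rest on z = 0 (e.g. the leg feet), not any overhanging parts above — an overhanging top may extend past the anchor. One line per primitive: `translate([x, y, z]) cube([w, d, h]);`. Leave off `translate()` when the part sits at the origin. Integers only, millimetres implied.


translate([331, 305, 0]) cube([104, 142, 1590]);


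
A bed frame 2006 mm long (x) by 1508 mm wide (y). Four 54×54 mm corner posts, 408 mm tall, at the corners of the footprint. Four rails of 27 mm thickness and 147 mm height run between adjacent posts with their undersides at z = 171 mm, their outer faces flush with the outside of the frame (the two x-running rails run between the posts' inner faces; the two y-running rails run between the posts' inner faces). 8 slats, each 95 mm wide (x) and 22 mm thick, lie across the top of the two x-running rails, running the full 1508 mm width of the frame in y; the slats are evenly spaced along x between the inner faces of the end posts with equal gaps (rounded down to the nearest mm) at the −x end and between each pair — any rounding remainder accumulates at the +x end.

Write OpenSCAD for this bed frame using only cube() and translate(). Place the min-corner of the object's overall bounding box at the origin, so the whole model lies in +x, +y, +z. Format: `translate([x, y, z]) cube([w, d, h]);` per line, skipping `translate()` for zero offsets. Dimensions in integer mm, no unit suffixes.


cube([54, 54, 408]);
translate([0, 1454, 0]) cube([54, 54, 408]);
translate([1952, 0, 0]) cube([54, 54, 408]);
translate([1952, 1454, 0]) cube([54, 54, 408]);
translate([54, 0, 171]) cube([1898, 27, 147]);
translate([54, 1481, 171]) cube([1898, 27, 147]);
translate([0, 54, 171]) cube([27, 1400, 147]);
translate([1979, 54, 171]) cube([27, 1400, 147]);
translate([180, 0, 318]) cube([95, 1508, 22]);
translate([401, 0, 318]) cube([95, 1508, 22]);
translate([622, 0, 318]) cube([95, 1508, 22]);
translate([843, 0, 318]) cube([95, 1508, 22]);
translate([1064, 0, 318]) cube([95, 1508, 22]);
translate([1285, 0, 318]) cube([95, 1508, 22]);
translate([1506, 0, 318]) cube([95, 1508, 22]);
translate([1727, 0, 318]) cube([95, 1508, 22]);


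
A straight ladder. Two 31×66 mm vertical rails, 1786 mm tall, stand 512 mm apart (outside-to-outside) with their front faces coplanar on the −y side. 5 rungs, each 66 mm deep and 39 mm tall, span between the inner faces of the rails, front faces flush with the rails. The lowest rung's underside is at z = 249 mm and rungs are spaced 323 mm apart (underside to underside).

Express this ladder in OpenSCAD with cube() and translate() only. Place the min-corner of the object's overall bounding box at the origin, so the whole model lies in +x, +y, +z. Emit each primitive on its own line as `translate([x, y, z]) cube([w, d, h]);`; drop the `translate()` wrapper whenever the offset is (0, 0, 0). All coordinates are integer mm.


// rung span = 512 - 2*31 = 450
// rung[k] z = 249 + k*323
cube([31, 66, 1786]);
translate([481, 0, 0]) cube([31, 66, 1786]);
translate([31, 0, 249]) cube([450, 66, 39]);
translate([31, 0, 572]) cube([450, 66, 39]);
translate([31, 0, 895]) cube([450, 66, 39]);
translate([31, 0, 1218]) cube([450, 66, 39]);
translate([31, 0, 1541]) cube([450, 66, 39]);


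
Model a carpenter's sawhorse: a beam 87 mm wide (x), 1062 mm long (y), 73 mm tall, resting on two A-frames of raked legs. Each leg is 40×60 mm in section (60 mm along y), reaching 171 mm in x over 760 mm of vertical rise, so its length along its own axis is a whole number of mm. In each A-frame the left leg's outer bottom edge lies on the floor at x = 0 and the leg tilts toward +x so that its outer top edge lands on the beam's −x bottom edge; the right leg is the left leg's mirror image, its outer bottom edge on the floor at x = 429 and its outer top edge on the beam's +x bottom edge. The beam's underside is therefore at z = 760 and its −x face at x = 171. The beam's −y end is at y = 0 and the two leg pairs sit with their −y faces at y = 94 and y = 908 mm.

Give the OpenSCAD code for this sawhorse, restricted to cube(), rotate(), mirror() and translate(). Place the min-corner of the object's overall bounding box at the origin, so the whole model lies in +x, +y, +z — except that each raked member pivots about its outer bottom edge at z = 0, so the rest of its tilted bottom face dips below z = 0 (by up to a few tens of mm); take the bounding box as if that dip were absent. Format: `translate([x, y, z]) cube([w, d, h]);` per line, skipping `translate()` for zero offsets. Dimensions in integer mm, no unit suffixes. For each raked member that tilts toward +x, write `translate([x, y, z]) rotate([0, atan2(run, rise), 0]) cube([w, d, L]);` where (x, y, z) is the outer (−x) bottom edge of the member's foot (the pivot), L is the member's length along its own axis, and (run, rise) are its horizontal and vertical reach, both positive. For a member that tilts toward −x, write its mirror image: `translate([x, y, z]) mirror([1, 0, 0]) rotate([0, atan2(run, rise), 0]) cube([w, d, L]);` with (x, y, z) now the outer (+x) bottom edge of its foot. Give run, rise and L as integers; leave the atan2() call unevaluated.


// leg length = √(171² + 760²) = 779
// right-leg outer foot x = 2·171 + 87 = 429
// beam min-corner = (171, 0, 760)
translate([171, 0, 760]) cube([87, 1062, 73]);
translate([0, 94, 0]) rotate([0, atan2(171, 760), 0]) cube([40, 60, 779]);
translate([429, 94, 0]) mirror([1, 0, 0]) rotate([0, atan2(171, 760), 0]) cube([40, 60, 779]);
translate([0, 908, 0]) rotate([0, atan2(171, 760), 0]) cube([40, 60, 779]);
translate([429, 908, 0]) mirror([1, 0, 0]) rotate([0, atan2(171, 760), 0]) cube([40, 60, 779]);


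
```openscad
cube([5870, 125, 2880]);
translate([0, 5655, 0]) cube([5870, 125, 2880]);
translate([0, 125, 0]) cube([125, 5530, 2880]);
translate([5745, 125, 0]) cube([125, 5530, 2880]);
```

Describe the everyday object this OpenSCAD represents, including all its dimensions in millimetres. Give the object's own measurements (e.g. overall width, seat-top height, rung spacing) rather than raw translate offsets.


The wall frame of a small rectangular building: four walls, each 2880 mm tall and 125 mm thick, enclosing a footprint 5870 mm (x) by 5780 mm (y) outside-to-outside, with no floor or roof. The front and back walls (the −y and +y sides) span the full width; the two side walls fit between them.


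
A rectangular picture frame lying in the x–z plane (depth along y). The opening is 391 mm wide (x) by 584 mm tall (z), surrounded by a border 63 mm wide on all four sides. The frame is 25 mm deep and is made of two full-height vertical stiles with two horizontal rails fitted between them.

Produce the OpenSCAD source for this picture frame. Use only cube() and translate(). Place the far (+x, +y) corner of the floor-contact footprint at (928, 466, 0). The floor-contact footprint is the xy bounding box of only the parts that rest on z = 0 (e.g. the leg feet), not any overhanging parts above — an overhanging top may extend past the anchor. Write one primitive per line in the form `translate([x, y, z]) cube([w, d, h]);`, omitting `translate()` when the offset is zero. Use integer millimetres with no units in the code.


translate([411, 441, 0]) cube([63, 25, 710]);
translate([865, 441, 0]) cube([63, 25, 710]);
translate([474, 441, 0]) cube([391, 25, 63]);
translate([474, 441, 647]) cube([391, 25, 63]);


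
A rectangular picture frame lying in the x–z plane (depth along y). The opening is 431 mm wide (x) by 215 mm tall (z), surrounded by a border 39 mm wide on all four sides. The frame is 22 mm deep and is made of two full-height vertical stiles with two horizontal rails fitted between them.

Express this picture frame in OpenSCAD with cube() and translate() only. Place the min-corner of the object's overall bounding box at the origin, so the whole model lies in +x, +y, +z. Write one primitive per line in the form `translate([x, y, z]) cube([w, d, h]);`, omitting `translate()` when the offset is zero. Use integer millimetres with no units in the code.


cube([39, 22, 293]);
translate([470, 0, 0]) cube([39, 22, 293]);
translate([39, 0, 0]) cube([431, 22, 39]);
translate([39, 0, 254]) cube([431, 22, 39]);


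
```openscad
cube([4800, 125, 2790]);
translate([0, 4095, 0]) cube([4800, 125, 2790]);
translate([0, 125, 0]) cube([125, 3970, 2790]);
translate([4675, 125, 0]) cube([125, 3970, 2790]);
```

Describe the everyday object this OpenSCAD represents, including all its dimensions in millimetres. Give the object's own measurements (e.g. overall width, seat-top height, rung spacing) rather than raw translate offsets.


The wall frame of a small rectangular building: four walls, each 2790 mm tall and 125 mm thick, enclosing a footprint 4800 mm (x) by 4220 mm (y) outside-to-outside, with no floor or roof. The front and back walls (the −y and +y sides) span the full width; the two side walls fit between them.


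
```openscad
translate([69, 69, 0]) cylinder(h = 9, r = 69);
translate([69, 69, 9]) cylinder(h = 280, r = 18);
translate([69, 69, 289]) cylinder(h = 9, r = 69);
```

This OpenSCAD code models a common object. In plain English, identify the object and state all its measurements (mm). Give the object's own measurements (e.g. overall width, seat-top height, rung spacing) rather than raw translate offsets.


A spool: two coaxial disc flanges of radius 69 mm and thickness 9 mm, joined by a core cylinder of radius 18 mm and height 280 mm. The lower flange rests on z = 0 and the three cylinders share a vertical axis.


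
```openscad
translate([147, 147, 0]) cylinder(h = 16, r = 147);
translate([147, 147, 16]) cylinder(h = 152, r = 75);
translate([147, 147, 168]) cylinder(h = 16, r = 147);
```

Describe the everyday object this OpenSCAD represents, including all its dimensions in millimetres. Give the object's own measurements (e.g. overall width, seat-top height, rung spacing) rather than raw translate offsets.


A spool: two coaxial disc flanges of radius 147 mm and thickness 16 mm, joined by a core cylinder of radius 75 mm and height 152 mm. The lower flange rests on z = 0 and the three cylinders share a vertical axis.


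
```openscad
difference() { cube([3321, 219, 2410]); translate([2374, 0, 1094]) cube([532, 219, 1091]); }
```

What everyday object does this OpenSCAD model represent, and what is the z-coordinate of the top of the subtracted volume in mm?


A wall with a window opening. The window head height is 2185 mm.

A wall with a rectangular opening subtracted — a window. Sill at z = 1094, opening 1091 mm tall, so the head is at 1094 + 1091 = 2185 mm.


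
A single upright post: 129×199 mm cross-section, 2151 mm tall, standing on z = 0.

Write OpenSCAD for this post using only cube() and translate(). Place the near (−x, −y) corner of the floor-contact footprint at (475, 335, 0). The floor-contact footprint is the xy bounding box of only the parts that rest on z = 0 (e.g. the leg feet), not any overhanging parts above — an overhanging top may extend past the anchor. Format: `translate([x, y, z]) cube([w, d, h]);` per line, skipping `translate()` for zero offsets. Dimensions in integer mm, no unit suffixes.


translate([475, 335, 0]) cube([129, 199, 2151]);


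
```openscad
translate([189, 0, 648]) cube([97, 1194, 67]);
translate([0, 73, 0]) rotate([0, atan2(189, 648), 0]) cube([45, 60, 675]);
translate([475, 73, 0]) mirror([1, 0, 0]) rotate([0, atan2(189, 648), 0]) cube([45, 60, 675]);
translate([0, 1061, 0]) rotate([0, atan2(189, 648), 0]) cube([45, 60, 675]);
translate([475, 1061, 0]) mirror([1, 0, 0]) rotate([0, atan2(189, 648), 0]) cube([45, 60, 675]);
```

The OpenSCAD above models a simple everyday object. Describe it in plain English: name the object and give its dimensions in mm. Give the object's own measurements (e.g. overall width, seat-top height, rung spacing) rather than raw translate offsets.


A sawhorse. A 97×1194×67 mm beam (x, y, z) sits on two A-frame leg pairs. Each pair is two raked legs of 45×60 mm section (60 mm along y) splaying symmetrically in x. Each leg rises 648 mm vertically over 189 mm of horizontal reach and is 675 mm long along its own axis. Every leg's outer bottom edge rests on the floor and its outer top edge meets a bottom edge of the beam — the left legs (tilting toward +x) meet the beam's −x bottom edge, the right legs (their mirror images, tilting toward −x) meet its +x bottom edge — so the leg tops tuck under the beam, the beam's underside is 648 mm above the floor, and the feet are 475 mm apart outside-to-outside with the beam centred between them. The two leg pairs are set in 73 mm from either end of the beam.


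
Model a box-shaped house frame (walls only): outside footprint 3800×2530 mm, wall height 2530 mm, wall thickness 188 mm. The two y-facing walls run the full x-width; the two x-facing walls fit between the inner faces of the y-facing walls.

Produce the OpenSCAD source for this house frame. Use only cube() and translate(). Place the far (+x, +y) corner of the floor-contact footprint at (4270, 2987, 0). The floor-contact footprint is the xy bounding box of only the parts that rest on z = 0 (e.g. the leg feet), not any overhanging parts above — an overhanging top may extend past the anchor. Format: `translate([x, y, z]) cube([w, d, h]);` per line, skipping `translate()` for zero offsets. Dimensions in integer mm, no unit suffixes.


translate([470, 457, 0]) cube([3800, 188, 2530]);
translate([470, 2799, 0]) cube([3800, 188, 2530]);
translate([470, 645, 0]) cube([188, 2154, 2530]);
translate([4082, 645, 0]) cube([188, 2154, 2530]);


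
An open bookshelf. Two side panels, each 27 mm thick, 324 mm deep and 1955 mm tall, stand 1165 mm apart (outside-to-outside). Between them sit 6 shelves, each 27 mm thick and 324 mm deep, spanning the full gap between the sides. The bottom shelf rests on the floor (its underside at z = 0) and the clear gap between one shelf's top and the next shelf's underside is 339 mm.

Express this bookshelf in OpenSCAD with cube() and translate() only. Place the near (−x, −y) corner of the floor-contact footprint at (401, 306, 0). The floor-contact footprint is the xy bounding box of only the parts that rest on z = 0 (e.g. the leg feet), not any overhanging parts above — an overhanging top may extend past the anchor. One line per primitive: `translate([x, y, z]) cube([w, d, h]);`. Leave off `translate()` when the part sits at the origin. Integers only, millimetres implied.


translate([401, 306, 0]) cube([27, 324, 1955]);
translate([1539, 306, 0]) cube([27, 324, 1955]);
translate([428, 306, 0]) cube([1111, 324, 27]);
translate([428, 306, 366]) cube([1111, 324, 27]);
translate([428, 306, 732]) cube([1111, 324, 27]);
translate([428, 306, 1098]) cube([1111, 324, 27]);
translate([428, 306, 1464]) cube([1111, 324, 27]);
translate([428, 306, 1830]) cube([1111, 324, 27]);


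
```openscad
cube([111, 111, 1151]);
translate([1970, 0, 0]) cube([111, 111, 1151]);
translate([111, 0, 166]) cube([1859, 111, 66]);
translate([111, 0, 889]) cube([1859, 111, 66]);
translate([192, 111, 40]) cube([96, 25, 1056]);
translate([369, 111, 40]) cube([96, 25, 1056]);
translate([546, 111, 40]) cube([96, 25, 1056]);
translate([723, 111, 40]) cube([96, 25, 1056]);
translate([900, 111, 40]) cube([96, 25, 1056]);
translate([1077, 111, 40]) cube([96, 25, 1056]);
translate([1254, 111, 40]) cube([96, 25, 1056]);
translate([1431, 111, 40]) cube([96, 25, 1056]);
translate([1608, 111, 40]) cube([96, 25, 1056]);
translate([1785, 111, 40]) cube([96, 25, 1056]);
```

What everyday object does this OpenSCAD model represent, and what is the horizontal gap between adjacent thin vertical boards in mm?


A fence section. The picket gap is 81 mm.

Two posts, two rails, 10 pickets — a fence section. Span 1859 mm holds 10 pickets of 96 mm with 11 equal gaps: ⌊(1859 − 10·96) / 11⌋ = 81 mm.


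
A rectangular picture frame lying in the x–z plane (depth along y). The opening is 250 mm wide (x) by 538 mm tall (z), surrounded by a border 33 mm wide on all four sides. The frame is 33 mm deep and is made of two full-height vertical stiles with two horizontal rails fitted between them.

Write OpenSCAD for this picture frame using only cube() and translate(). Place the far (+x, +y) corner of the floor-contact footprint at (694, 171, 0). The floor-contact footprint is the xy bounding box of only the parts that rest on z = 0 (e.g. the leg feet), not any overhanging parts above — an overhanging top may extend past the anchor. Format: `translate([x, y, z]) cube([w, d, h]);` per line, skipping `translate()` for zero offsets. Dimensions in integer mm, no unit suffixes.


translate([378, 138, 0]) cube([33, 33, 604]);
translate([661, 138, 0]) cube([33, 33, 604]);
translate([411, 138, 0]) cube([250, 33, 33]);
translate([411, 138, 571]) cube([250, 33, 33]);


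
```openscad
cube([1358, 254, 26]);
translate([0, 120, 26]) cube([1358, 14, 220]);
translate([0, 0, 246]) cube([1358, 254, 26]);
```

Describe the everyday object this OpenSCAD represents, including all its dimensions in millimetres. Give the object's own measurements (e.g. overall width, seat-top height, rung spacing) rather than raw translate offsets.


An I-beam lying along x, 1358 mm long. Overall section height 272 mm. Two flanges 254 mm wide (y) and 26 mm thick, one on the floor and one at the top; a web 14 mm thick runs between them, centred on the flange width.


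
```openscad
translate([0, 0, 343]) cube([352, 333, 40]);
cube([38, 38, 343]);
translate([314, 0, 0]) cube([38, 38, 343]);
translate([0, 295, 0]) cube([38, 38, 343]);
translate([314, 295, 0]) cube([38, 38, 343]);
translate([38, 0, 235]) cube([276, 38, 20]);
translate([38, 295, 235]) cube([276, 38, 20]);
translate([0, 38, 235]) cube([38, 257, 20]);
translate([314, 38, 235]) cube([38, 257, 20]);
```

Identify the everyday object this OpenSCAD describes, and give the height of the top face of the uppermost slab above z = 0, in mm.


A stool. The seat height is 383 mm.

A 352×333×40 slab at z = 343 on four corner posts — a stool. The seat top is 343 + 40 = 383 mm.


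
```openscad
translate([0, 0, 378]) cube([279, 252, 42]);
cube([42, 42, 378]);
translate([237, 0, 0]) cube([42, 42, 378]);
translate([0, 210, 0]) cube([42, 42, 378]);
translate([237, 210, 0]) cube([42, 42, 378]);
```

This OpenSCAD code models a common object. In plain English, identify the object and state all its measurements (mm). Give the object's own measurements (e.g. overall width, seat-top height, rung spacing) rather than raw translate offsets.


A four-legged stool. The seat is a 279×252×42 mm slab whose top surface is at z = 420 mm; four square legs, each 42×42 mm in cross-section, run from the floor (z = 0) to the underside of the seat, each flush with a corner of the seat.


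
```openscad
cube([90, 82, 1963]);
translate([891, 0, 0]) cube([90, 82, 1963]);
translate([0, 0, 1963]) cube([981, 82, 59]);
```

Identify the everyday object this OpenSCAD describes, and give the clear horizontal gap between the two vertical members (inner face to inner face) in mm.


A door frame. The clear opening width is 801 mm.

Two 1963 mm tall posts with a header on top — a door frame. The left jamb is 90 mm wide at x = 0; the right jamb starts at x = 891. The clear opening is 891 − 90 = 801 mm.


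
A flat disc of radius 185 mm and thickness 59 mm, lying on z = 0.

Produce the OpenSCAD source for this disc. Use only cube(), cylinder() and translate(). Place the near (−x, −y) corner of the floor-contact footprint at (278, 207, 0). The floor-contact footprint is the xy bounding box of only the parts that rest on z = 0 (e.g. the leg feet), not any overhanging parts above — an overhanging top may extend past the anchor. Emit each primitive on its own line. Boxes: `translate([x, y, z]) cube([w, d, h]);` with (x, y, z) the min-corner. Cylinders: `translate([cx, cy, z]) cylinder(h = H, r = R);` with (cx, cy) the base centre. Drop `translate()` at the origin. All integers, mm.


translate([463, 392, 0]) cylinder(h = 59, r = 185);


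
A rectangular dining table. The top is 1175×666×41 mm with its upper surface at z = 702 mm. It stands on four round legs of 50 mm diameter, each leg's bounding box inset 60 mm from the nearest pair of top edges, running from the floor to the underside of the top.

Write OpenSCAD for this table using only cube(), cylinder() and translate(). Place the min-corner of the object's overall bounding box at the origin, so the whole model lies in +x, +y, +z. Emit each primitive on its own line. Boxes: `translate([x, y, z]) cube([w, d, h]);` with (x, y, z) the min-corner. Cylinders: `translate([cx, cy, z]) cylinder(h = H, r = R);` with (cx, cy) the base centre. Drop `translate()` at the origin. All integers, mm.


translate([0, 0, 661]) cube([1175, 666, 41]);
translate([85, 85, 0]) cylinder(h = 661, r = 25);
translate([1090, 85, 0]) cylinder(h = 661, r = 25);
translate([85, 581, 0]) cylinder(h = 661, r = 25);
translate([1090, 581, 0]) cylinder(h = 661, r = 25);


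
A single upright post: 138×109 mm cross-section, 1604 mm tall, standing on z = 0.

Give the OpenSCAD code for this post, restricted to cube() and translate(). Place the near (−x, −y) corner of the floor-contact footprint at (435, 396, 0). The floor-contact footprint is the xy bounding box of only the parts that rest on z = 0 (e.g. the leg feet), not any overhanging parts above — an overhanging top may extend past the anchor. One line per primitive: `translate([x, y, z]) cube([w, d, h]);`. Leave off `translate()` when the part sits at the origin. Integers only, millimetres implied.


translate([435, 396, 0]) cube([138, 109, 1604]);


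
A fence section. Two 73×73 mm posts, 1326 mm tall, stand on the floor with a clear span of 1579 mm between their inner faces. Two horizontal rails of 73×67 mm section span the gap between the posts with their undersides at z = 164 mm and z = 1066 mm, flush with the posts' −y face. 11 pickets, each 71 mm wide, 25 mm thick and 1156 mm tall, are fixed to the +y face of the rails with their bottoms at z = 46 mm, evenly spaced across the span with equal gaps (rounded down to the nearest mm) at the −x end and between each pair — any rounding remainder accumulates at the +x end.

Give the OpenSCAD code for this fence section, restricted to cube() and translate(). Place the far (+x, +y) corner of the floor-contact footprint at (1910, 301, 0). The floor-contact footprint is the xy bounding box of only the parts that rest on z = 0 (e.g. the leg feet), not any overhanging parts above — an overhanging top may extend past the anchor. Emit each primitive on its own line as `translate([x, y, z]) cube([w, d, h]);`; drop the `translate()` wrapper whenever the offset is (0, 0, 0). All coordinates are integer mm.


translate([185, 228, 0]) cube([73, 73, 1326]);
translate([1837, 228, 0]) cube([73, 73, 1326]);
translate([258, 228, 164]) cube([1579, 73, 67]);
translate([258, 228, 1066]) cube([1579, 73, 67]);
translate([324, 301, 46]) cube([71, 25, 1156]);
translate([461, 301, 46]) cube([71, 25, 1156]);
translate([598, 301, 46]) cube([71, 25, 1156]);
translate([735, 301, 46]) cube([71, 25, 1156]);
translate([872, 301, 46]) cube([71, 25, 1156]);
translate([1009, 301, 46]) cube([71, 25, 1156]);
translate([1146, 301, 46]) cube([71, 25, 1156]);
translate([1283, 301, 46]) cube([71, 25, 1156]);
translate([1420, 301, 46]) cube([71, 25, 1156]);
translate([1557, 301, 46]) cube([71, 25, 1156]);
translate([1694, 301, 46]) cube([71, 25, 1156]);


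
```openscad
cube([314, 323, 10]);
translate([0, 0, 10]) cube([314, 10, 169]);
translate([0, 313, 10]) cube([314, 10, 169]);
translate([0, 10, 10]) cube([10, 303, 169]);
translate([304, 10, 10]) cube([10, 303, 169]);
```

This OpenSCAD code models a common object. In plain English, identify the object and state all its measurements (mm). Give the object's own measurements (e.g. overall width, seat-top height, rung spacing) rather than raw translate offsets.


An open-topped rectangular box: outside dimensions 314×323×179 mm, with a uniform wall and base thickness of 10 mm. The base is a full 314×323 slab on the floor; four walls sit on top of the base. The front and back walls (the −y and +y sides) span the full width; the two side walls fit between them.


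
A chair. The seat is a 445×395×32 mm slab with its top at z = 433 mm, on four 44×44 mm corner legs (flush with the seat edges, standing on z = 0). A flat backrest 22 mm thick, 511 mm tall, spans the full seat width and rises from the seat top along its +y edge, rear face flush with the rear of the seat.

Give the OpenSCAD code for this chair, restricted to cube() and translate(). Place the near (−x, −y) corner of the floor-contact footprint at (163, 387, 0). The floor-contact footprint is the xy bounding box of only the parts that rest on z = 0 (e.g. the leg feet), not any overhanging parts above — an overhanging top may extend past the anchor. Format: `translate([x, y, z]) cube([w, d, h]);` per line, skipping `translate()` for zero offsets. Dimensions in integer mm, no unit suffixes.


translate([163, 387, 401]) cube([445, 395, 32]);
translate([163, 387, 0]) cube([44, 44, 401]);
translate([564, 387, 0]) cube([44, 44, 401]);
translate([163, 738, 0]) cube([44, 44, 401]);
translate([564, 738, 0]) cube([44, 44, 401]);
translate([163, 760, 433]) cube([445, 22, 511]);


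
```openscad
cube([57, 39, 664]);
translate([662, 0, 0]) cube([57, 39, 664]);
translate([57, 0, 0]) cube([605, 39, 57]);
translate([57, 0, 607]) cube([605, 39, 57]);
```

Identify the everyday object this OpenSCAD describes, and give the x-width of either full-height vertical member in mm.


A picture frame. The border width is 57 mm.

Four thin pieces enclosing a rectangular opening — a picture frame. The two full-height stiles are 664 mm tall; the top rail sits at z = 607 and is 57 mm tall, so the border above the opening is 664 − 607 = 57 mm, matching the stile x-width.


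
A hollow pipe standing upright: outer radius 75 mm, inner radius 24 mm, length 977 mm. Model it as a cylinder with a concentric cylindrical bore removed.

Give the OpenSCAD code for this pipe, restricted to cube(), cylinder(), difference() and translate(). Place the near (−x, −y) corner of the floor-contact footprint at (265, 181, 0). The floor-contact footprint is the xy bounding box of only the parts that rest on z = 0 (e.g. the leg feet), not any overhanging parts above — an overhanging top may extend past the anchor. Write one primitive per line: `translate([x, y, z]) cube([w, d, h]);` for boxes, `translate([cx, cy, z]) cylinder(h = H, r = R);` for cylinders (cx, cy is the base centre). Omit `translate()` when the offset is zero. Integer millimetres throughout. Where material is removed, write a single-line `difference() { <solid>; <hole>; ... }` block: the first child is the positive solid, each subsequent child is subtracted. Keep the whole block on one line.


difference() { translate([340, 256, 0]) cylinder(h = 977, r = 75); translate([340, 256, 0]) cylinder(h = 977, r = 24); }


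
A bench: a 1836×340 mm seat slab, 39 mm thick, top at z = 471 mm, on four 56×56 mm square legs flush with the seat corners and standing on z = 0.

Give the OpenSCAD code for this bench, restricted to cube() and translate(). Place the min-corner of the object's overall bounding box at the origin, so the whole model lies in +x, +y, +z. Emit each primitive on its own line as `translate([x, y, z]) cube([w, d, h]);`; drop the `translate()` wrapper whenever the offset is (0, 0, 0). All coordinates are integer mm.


translate([0, 0, 432]) cube([1836, 340, 39]);
cube([56, 56, 432]);
translate([0, 284, 0]) cube([56, 56, 432]);
translate([1780, 0, 0]) cube([56, 56, 432]);
translate([1780, 284, 0]) cube([56, 56, 432]);


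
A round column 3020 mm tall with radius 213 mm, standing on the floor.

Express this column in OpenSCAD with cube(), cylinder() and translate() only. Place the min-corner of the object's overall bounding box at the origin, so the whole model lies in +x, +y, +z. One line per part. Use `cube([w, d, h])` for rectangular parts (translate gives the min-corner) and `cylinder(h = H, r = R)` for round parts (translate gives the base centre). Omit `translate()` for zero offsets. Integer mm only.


translate([213, 213, 0]) cylinder(h = 3020, r = 213);


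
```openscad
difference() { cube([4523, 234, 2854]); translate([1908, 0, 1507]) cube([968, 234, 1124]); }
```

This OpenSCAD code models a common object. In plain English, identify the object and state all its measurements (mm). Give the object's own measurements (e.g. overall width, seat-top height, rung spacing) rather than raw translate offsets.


A wall 4523 mm long (x), 234 mm thick (y), 2854 mm tall, with a rectangular window opening cut through it. The opening is 968 mm wide and 1124 mm tall; its sill is at z = 1507 mm and its near (−x) edge is 1908 mm from the wall's −x end. The opening passes through the full wall thickness.


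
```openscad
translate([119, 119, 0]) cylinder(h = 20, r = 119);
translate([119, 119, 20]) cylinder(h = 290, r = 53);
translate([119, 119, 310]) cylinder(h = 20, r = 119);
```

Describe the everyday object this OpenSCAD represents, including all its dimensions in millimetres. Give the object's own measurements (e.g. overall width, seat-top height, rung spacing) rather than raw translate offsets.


A spool: two coaxial disc flanges of radius 119 mm and thickness 20 mm, joined by a core cylinder of radius 53 mm and height 290 mm. The lower flange rests on z = 0 and the three cylinders share a vertical axis.


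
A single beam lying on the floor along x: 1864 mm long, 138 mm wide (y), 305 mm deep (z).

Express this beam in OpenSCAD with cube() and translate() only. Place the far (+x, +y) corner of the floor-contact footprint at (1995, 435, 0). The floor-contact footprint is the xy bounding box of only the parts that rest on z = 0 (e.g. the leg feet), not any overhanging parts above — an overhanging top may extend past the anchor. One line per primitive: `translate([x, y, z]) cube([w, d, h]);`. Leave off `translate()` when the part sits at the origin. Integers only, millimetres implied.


translate([131, 297, 0]) cube([1864, 138, 305]);


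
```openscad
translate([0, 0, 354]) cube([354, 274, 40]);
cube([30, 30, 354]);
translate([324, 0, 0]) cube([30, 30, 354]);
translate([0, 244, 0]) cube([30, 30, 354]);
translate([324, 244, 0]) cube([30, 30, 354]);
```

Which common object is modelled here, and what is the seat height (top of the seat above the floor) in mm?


A stool. The seat height is 394 mm.

A 354×274×40 slab at z = 354 on four corner posts — a stool. The seat top is 354 + 40 = 394 mm.
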